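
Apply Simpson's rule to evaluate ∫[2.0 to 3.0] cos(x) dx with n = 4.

f(x) = cos(x)
a = 2.0, b = 3.0, n = 4
h = (b - a)/n = 0.250000

Simpson's rule: (h/3)[f(x₀) + 4f(x₁) + 2f(x₂) + ... + f(xₙ)]

x_0 = 2.0000, f(x_0) = -0.416147, coefficient = 1
x_1 = 2.2500, f(x_1) = -0.628174, coefficient = 4
x_2 = 2.5000, f(x_2) = -0.801144, coefficient = 2
x_3 = 2.7500, f(x_3) = -0.924302, coefficient = 4
x_4 = 3.0000, f(x_4) = -0.989992, coefficient = 1

I ≈ (0.250000/3) × -9.218331 = -0.768194
Exact value: -0.768177
Error: 0.000017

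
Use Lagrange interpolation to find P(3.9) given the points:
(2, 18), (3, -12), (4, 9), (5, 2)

Lagrange interpolation formula:
P(x) = Σ yᵢ × Lᵢ(x)
where Lᵢ(x) = Π_{j≠i} (x - xⱼ)/(xᵢ - xⱼ)

L_0(3.9) = (3.9 - 3)/(2 - 3) × (3.9 - 4)/(2 - 4) × (3.9 - 5)/(2 - 5) = -0.016500
L_1(3.9) = (3.9 - 2)/(3 - 2) × (3.9 - 4)/(3 - 4) × (3.9 - 5)/(3 - 5) = 0.104500
L_2(3.9) = (3.9 - 2)/(4 - 2) × (3.9 - 3)/(4 - 3) × (3.9 - 5)/(4 - 5) = 0.940500
L_3(3.9) = (3.9 - 2)/(5 - 2) × (3.9 - 3)/(5 - 3) × (3.9 - 4)/(5 - 4) = -0.028500

P(3.9) = 18×L_0(3.9) + (-12)×L_1(3.9) + 9×L_2(3.9) + 2×L_3(3.9)
P(3.9) = 6.856500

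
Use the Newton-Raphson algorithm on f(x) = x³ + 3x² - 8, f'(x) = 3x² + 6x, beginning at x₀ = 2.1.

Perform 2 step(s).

f(x) = x³ + 3x² - 8
f'(x) = 3x² + 6x
x₀ = 2.1

Newton-Raphson formula: x_{n+1} = x_n - f(x_n)/f'(x_n)

Iteration 1:
  f(2.100000) = 14.491000
  f'(2.100000) = 25.830000
  x_1 = 2.100000 - 14.491000/25.830000 = 1.538986
Iteration 2:
  f(1.538986) = 2.750483
  f'(1.538986) = 16.339345
  x_2 = 1.538986 - 2.750483/16.339345 = 1.370651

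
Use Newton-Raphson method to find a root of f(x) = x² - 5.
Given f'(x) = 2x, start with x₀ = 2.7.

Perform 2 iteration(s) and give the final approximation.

f(x) = x² - 5
f'(x) = 2x
x₀ = 2.7

Newton-Raphson formula: x_{n+1} = x_n - f(x_n)/f'(x_n)

Iteration 1:
  f(2.700000) = 2.290000
  f'(2.700000) = 5.400000
  x_1 = 2.700000 - 2.290000/5.400000 = 2.275926
Iteration 2:
  f(2.275926) = 0.179839
  f'(2.275926) = 4.551852
  x_2 = 2.275926 - 0.179839/4.551852 = 2.236417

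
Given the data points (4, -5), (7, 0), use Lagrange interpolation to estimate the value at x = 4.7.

Lagrange interpolation formula:
P(x) = Σ yᵢ × Lᵢ(x)
where Lᵢ(x) = Π_{j≠i} (x - xⱼ)/(xᵢ - xⱼ)

L_0(4.7) = (4.7 - 7)/(4 - 7) = 0.766667
L_1(4.7) = (4.7 - 4)/(7 - 4) = 0.233333

P(4.7) = (-5)×L_0(4.7) + 0×L_1(4.7)
P(4.7) = -3.833333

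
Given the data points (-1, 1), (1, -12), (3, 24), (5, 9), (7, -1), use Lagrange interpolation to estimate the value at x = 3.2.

Lagrange interpolation formula:
P(x) = Σ yᵢ × Lᵢ(x)
where Lᵢ(x) = Π_{j≠i} (x - xⱼ)/(xᵢ - xⱼ)

L_0(3.2) = (3.2 - 1)/(-1 - 1) × (3.2 - 3)/(-1 - 3) × (3.2 - 5)/(-1 - 5) × (3.2 - 7)/(-1 - 7) = 0.007838
L_1(3.2) = (3.2 - (-1))/(1 - (-1)) × (3.2 - 3)/(1 - 3) × (3.2 - 5)/(1 - 5) × (3.2 - 7)/(1 - 7) = -0.059850
L_2(3.2) = (3.2 - (-1))/(3 - (-1)) × (3.2 - 1)/(3 - 1) × (3.2 - 5)/(3 - 5) × (3.2 - 7)/(3 - 7) = 0.987525
L_3(3.2) = (3.2 - (-1))/(5 - (-1)) × (3.2 - 1)/(5 - 1) × (3.2 - 3)/(5 - 3) × (3.2 - 7)/(5 - 7) = 0.073150
L_4(3.2) = (3.2 - (-1))/(7 - (-1)) × (3.2 - 1)/(7 - 1) × (3.2 - 3)/(7 - 3) × (3.2 - 5)/(7 - 5) = -0.008663

P(3.2) = 1×L_0(3.2) + (-12)×L_1(3.2) + 24×L_2(3.2) + 9×L_3(3.2) + (-1)×L_4(3.2)
P(3.2) = 25.093650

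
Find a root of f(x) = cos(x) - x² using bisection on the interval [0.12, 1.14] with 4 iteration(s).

f(x) = cos(x) - x²
Initial interval: [0.12, 1.14]

Iteration 1:
  c_1 = (0.120000 + 1.140000)/2 = 0.630000
  f(c_1) = f(0.630000) = 0.411128
  f(a) × f(c) ≥ 0, new interval: [0.630000, 1.140000]
Iteration 2:
  c_2 = (0.630000 + 1.140000)/2 = 0.885000
  f(c_2) = f(0.885000) = -0.149935
  f(a) × f(c) < 0, new interval: [0.630000, 0.885000]
Iteration 3:
  c_3 = (0.630000 + 0.885000)/2 = 0.757500
  f(c_3) = f(0.757500) = 0.152750
  f(a) × f(c) ≥ 0, new interval: [0.757500, 0.885000]
Iteration 4:
  c_4 = (0.757500 + 0.885000)/2 = 0.821250
  f(c_4) = f(0.821250) = 0.006855
  f(a) × f(c) ≥ 0, new interval: [0.821250, 0.885000]

After 4 iteration(s), the approximation is c_4 = 0.821250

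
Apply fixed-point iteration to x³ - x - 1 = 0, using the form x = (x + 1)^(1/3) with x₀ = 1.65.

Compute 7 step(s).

Equation: x³ - x - 1 = 0
Fixed-point form: x = (x + 1)^(1/3)
x₀ = 1.65

x_1 = g(1.650000) = 1.383828
x_2 = g(1.383828) = 1.335852
x_3 = g(1.335852) = 1.326829
x_4 = g(1.326829) = 1.325119
x_5 = g(1.325119) = 1.324794
x_6 = g(1.324794) = 1.324732
x_7 = g(1.324732) = 1.324721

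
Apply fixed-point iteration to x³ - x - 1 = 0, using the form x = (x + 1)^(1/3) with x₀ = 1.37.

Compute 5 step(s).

Equation: x³ - x - 1 = 0
Fixed-point form: x = (x + 1)^(1/3)
x₀ = 1.37

x_1 = g(1.370000) = 1.333264
x_2 = g(1.333264) = 1.326339
x_3 = g(1.326339) = 1.325026
x_4 = g(1.325026) = 1.324776
x_5 = g(1.324776) = 1.324729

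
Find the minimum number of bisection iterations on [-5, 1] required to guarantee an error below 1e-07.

We need (b-a)/2^n ≤ 1e-07
(1 - (-5))/2^n ≤ 1e-07
6/2^n ≤ 1e-07
2^n ≥ 60000000
n ≥ log₂(60000000) = 25.84
n ≥ 26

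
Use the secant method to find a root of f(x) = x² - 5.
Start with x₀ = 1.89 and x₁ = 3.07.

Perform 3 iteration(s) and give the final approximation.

f(x) = x² - 5
x₀ = 1.89, x₁ = 3.07

Secant formula: x_{n+1} = x_n - f(x_n)(x_n - x_{n-1})/(f(x_n) - f(x_{n-1}))

Iteration 1:
  f(1.890000) = -1.427900
  f(3.070000) = 4.424900
  x_2 = 3.070000 - 4.424900×(3.070000 - 1.890000)/(4.424900 - (-1.427900))
       = 2.177883
Iteration 2:
  f(3.070000) = 4.424900
  f(2.177883) = -0.256825
  x_3 = 2.177883 - (-0.256825)×(2.177883 - 3.070000)/(-0.256825 - 4.424900)
       = 2.226822
Iteration 3:
  f(2.177883) = -0.256825
  f(2.226822) = -0.041264
  x_4 = 2.226822 - (-0.041264)×(2.226822 - 2.177883)/(-0.041264 - (-0.256825))
       = 2.236190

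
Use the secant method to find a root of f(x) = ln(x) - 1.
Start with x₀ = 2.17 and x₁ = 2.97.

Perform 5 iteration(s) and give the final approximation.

f(x) = ln(x) - 1
x₀ = 2.17, x₁ = 2.97

Secant formula: x_{n+1} = x_n - f(x_n)(x_n - x_{n-1})/(f(x_n) - f(x_{n-1}))

Iteration 1:
  f(2.170000) = -0.225273
  f(2.970000) = 0.088562
  x_2 = 2.970000 - 0.088562×(2.970000 - 2.170000)/(0.088562 - (-0.225273))
       = 2.744246
Iteration 2:
  f(2.970000) = 0.088562
  f(2.744246) = 0.009506
  x_3 = 2.744246 - 0.009506×(2.744246 - 2.970000)/(0.009506 - 0.088562)
       = 2.717099
Iteration 3:
  f(2.744246) = 0.009506
  f(2.717099) = -0.000435
  x_4 = 2.717099 - (-0.000435)×(2.717099 - 2.744246)/(-0.000435 - 0.009506)
       = 2.718287
Iteration 4:
  f(2.717099) = -0.000435
  f(2.718287) = 0.000002
  x_5 = 2.718287 - 0.000002×(2.718287 - 2.717099)/(0.000002 - (-0.000435))
       = 2.718282
Iteration 5:
  f(2.718287) = 0.000002
  f(2.718282) = 0.000000
  x_6 = 2.718282 - 0.000000×(2.718282 - 2.718287)/(0.000000 - 0.000002)
       = 2.718282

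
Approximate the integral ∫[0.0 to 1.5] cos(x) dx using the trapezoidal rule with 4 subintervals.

f(x) = cos(x)
a = 0.0, b = 1.5, n = 4
h = (b - a)/n = 0.375000

Trapezoidal rule: (h/2)[f(x₀) + 2f(x₁) + 2f(x₂) + ... + f(xₙ)]

x_0 = 0.0000, f(x_0) = 1.000000, coefficient = 1
x_1 = 0.3750, f(x_1) = 0.930508, coefficient = 2
x_2 = 0.7500, f(x_2) = 0.731689, coefficient = 2
x_3 = 1.1250, f(x_3) = 0.431177, coefficient = 2
x_4 = 1.5000, f(x_4) = 0.070737, coefficient = 1

I ≈ (0.375000/2) × 5.257483 = 0.985778
Exact value: 0.997495
Error: 0.011717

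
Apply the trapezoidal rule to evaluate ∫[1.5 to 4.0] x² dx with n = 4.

f(x) = x²
a = 1.5, b = 4.0, n = 4
h = (b - a)/n = 0.625000

Trapezoidal rule: (h/2)[f(x₀) + 2f(x₁) + 2f(x₂) + ... + f(xₙ)]

x_0 = 1.5000, f(x_0) = 2.250000, coefficient = 1
x_1 = 2.1250, f(x_1) = 4.515625, coefficient = 2
x_2 = 2.7500, f(x_2) = 7.562500, coefficient = 2
x_3 = 3.3750, f(x_3) = 11.390625, coefficient = 2
x_4 = 4.0000, f(x_4) = 16.000000, coefficient = 1

I ≈ (0.625000/2) × 65.187500 = 20.371094
Exact value: 20.208333
Error: 0.162760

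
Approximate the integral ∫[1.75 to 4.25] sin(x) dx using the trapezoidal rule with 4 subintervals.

f(x) = sin(x)
a = 1.75, b = 4.25, n = 4
h = (b - a)/n = 0.625000

Trapezoidal rule: (h/2)[f(x₀) + 2f(x₁) + 2f(x₂) + ... + f(xₙ)]

x_0 = 1.7500, f(x_0) = 0.983986, coefficient = 1
x_1 = 2.3750, f(x_1) = 0.693685, coefficient = 2
x_2 = 3.0000, f(x_2) = 0.141120, coefficient = 2
x_3 = 3.6250, f(x_3) = -0.464799, coefficient = 2
x_4 = 4.2500, f(x_4) = -0.894989, coefficient = 1

I ≈ (0.625000/2) × 0.829009 = 0.259065
Exact value: 0.267841
Error: 0.008776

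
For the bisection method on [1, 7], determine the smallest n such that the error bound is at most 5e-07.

We need (b-a)/2^n ≤ 5e-07
(7 - 1)/2^n ≤ 5e-07
6/2^n ≤ 5e-07
2^n ≥ 12000000
n ≥ log₂(12000000) = 23.52
n ≥ 24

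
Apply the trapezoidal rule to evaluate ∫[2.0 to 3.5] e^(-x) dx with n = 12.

f(x) = e^(-x)
a = 2.0, b = 3.5, n = 12
h = (b - a)/n = 0.125000

Trapezoidal rule: (h/2)[f(x₀) + 2f(x₁) + 2f(x₂) + ... + f(xₙ)]

x_0 = 2.0000, f(x_0) = 0.135335, coefficient = 1
x_1 = 2.1250, f(x_1) = 0.119433, coefficient = 2
x_2 = 2.2500, f(x_2) = 0.105399, coefficient = 2
x_3 = 2.3750, f(x_3) = 0.093014, coefficient = 2
x_4 = 2.5000, f(x_4) = 0.082085, coefficient = 2
x_5 = 2.6250, f(x_5) = 0.072440, coefficient = 2
x_6 = 2.7500, f(x_6) = 0.063928, coefficient = 2
x_7 = 2.8750, f(x_7) = 0.056416, coefficient = 2
x_8 = 3.0000, f(x_8) = 0.049787, coefficient = 2
x_9 = 3.1250, f(x_9) = 0.043937, coefficient = 2
x_10 = 3.2500, f(x_10) = 0.038774, coefficient = 2
x_11 = 3.3750, f(x_11) = 0.034218, coefficient = 2
x_12 = 3.5000, f(x_12) = 0.030197, coefficient = 1

I ≈ (0.125000/2) × 1.684396 = 0.105275
Exact value: 0.105138
Error: 0.000137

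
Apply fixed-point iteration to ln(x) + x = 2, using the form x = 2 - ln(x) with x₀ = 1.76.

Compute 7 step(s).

Equation: ln(x) + x = 2
Fixed-point form: x = 2 - ln(x)
x₀ = 1.76

x_1 = g(1.760000) = 1.434686
x_2 = g(1.434686) = 1.639054
x_3 = g(1.639054) = 1.505881
x_4 = g(1.505881) = 1.590622
x_5 = g(1.590622) = 1.535875
x_6 = g(1.535875) = 1.570900
x_7 = g(1.570900) = 1.548351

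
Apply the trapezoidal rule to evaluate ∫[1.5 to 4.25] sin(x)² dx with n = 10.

f(x) = sin(x)²
a = 1.5, b = 4.25, n = 10
h = (b - a)/n = 0.275000

Trapezoidal rule: (h/2)[f(x₀) + 2f(x₁) + 2f(x₂) + ... + f(xₙ)]

x_0 = 1.5000, f(x_0) = 0.994996, coefficient = 1
x_1 = 1.7750, f(x_1) = 0.958877, coefficient = 2
x_2 = 2.0500, f(x_2) = 0.787412, coefficient = 2
x_3 = 2.3250, f(x_3) = 0.531174, coefficient = 2
x_4 = 2.6000, f(x_4) = 0.265742, coefficient = 2
x_5 = 2.8750, f(x_5) = 0.069404, coefficient = 2
x_6 = 3.1500, f(x_6) = 0.000071, coefficient = 2
x_7 = 3.4250, f(x_7) = 0.078192, coefficient = 2
x_8 = 3.7000, f(x_8) = 0.280726, coefficient = 2
x_9 = 3.9750, f(x_9) = 0.547935, coefficient = 2
x_10 = 4.2500, f(x_10) = 0.801006, coefficient = 1

I ≈ (0.275000/2) × 8.835069 = 1.214822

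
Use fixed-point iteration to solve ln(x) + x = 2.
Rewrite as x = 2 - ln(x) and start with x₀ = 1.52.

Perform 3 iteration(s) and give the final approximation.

Equation: ln(x) + x = 2
Fixed-point form: x = 2 - ln(x)
x₀ = 1.52

x_1 = g(1.520000) = 1.581290
x_2 = g(1.581290) = 1.541759
x_3 = g(1.541759) = 1.567076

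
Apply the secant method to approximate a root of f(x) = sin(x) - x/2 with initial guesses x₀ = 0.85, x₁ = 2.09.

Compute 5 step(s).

f(x) = sin(x) - x/2
x₀ = 0.85, x₁ = 2.09

Secant formula: x_{n+1} = x_n - f(x_n)(x_n - x_{n-1})/(f(x_n) - f(x_{n-1}))

Iteration 1:
  f(0.850000) = 0.326280
  f(2.090000) = -0.176785
  x_2 = 2.090000 - (-0.176785)×(2.090000 - 0.850000)/(-0.176785 - 0.326280)
       = 1.654244
Iteration 2:
  f(2.090000) = -0.176785
  f(1.654244) = 0.169398
  x_3 = 1.654244 - 0.169398×(1.654244 - 2.090000)/(0.169398 - (-0.176785))
       = 1.867473
Iteration 3:
  f(1.654244) = 0.169398
  f(1.867473) = 0.022577
  x_4 = 1.867473 - 0.022577×(1.867473 - 1.654244)/(0.022577 - 0.169398)
       = 1.900261
Iteration 4:
  f(1.867473) = 0.022577
  f(1.900261) = -0.003915
  x_5 = 1.900261 - (-0.003915)×(1.900261 - 1.867473)/(-0.003915 - 0.022577)
       = 1.895416
Iteration 5:
  f(1.900261) = -0.003915
  f(1.895416) = 0.000064
  x_6 = 1.895416 - 0.000064×(1.895416 - 1.900261)/(0.000064 - (-0.003915))
       = 1.895494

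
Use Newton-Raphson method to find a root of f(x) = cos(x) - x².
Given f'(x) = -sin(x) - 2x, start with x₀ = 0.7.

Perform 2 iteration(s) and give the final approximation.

f(x) = cos(x) - x²
f'(x) = -sin(x) - 2x
x₀ = 0.7

Newton-Raphson formula: x_{n+1} = x_n - f(x_n)/f'(x_n)

Iteration 1:
  f(0.700000) = 0.274842
  f'(0.700000) = -2.044218
  x_1 = 0.700000 - 0.274842/(-2.044218) = 0.834449
Iteration 2:
  f(0.834449) = -0.024718
  f'(0.834449) = -2.409823
  x_2 = 0.834449 - (-0.024718)/(-2.409823) = 0.824191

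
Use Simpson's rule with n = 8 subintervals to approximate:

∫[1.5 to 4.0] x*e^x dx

f(x) = x*e^x
a = 1.5, b = 4.0, n = 8
h = (b - a)/n = 0.312500

Simpson's rule: (h/3)[f(x₀) + 4f(x₁) + 2f(x₂) + ... + f(xₙ)]

x_0 = 1.5000, f(x_0) = 6.722534, coefficient = 1
x_1 = 1.8125, f(x_1) = 11.102909, coefficient = 4
x_2 = 2.1250, f(x_2) = 17.792407, coefficient = 2
x_3 = 2.4375, f(x_3) = 27.895710, coefficient = 4
x_4 = 2.7500, f(x_4) = 43.017238, coefficient = 2
x_5 = 3.0625, f(x_5) = 65.479137, coefficient = 4
x_6 = 3.3750, f(x_6) = 98.631958, coefficient = 2
x_7 = 3.6875, f(x_7) = 147.296671, coefficient = 4
x_8 = 4.0000, f(x_8) = 218.392600, coefficient = 1

I ≈ (0.312500/3) × 1551.096046 = 161.572505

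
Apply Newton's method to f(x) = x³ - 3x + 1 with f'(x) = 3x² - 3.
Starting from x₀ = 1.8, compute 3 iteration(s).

f(x) = x³ - 3x + 1
f'(x) = 3x² - 3
x₀ = 1.8

Newton-Raphson formula: x_{n+1} = x_n - f(x_n)/f'(x_n)

Iteration 1:
  f(1.800000) = 1.432000
  f'(1.800000) = 6.720000
  x_1 = 1.800000 - 1.432000/6.720000 = 1.586905
Iteration 2:
  f(1.586905) = 0.235535
  f'(1.586905) = 4.554800
  x_2 = 1.586905 - 0.235535/4.554800 = 1.535193
Iteration 3:
  f(1.535193) = 0.012592
  f'(1.535193) = 4.070456
  x_3 = 1.535193 - 0.012592/4.070456 = 1.532100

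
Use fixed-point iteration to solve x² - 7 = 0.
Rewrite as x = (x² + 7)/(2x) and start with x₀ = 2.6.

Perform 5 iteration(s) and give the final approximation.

Equation: x² - 7 = 0
Fixed-point form: x = (x² + 7)/(2x)
x₀ = 2.6

x_1 = g(2.600000) = 2.646154
x_2 = g(2.646154) = 2.645751
x_3 = g(2.645751) = 2.645751
x_4 = g(2.645751) = 2.645751
x_5 = g(2.645751) = 2.645751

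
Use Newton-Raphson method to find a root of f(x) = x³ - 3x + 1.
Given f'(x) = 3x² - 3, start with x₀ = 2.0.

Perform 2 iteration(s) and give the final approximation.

f(x) = x³ - 3x + 1
f'(x) = 3x² - 3
x₀ = 2.0

Newton-Raphson formula: x_{n+1} = x_n - f(x_n)/f'(x_n)

Iteration 1:
  f(2.000000) = 3.000000
  f'(2.000000) = 9.000000
  x_1 = 2.000000 - 3.000000/9.000000 = 1.666667
Iteration 2:
  f(1.666667) = 0.629630
  f'(1.666667) = 5.333333
  x_2 = 1.666667 - 0.629630/5.333333 = 1.548611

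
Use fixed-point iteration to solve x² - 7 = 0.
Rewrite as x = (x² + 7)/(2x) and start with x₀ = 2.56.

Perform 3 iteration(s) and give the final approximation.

Equation: x² - 7 = 0
Fixed-point form: x = (x² + 7)/(2x)
x₀ = 2.56

x_1 = g(2.560000) = 2.647187
x_2 = g(2.647187) = 2.645752
x_3 = g(2.645752) = 2.645751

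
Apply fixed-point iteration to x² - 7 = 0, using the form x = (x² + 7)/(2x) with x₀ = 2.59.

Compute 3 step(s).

Equation: x² - 7 = 0
Fixed-point form: x = (x² + 7)/(2x)
x₀ = 2.59

x_1 = g(2.590000) = 2.646351
x_2 = g(2.646351) = 2.645751
x_3 = g(2.645751) = 2.645751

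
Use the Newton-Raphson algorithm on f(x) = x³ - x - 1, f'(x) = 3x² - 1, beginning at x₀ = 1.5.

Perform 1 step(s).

f(x) = x³ - x - 1
f'(x) = 3x² - 1
x₀ = 1.5

Newton-Raphson formula: x_{n+1} = x_n - f(x_n)/f'(x_n)

Iteration 1:
  f(1.500000) = 0.875000
  f'(1.500000) = 5.750000
  x_1 = 1.500000 - 0.875000/5.750000 = 1.347826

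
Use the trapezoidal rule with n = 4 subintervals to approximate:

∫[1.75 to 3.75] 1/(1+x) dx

f(x) = 1/(1+x)
a = 1.75, b = 3.75, n = 4
h = (b - a)/n = 0.500000

Trapezoidal rule: (h/2)[f(x₀) + 2f(x₁) + 2f(x₂) + ... + f(xₙ)]

x_0 = 1.7500, f(x_0) = 0.363636, coefficient = 1
x_1 = 2.2500, f(x_1) = 0.307692, coefficient = 2
x_2 = 2.7500, f(x_2) = 0.266667, coefficient = 2
x_3 = 3.2500, f(x_3) = 0.235294, coefficient = 2
x_4 = 3.7500, f(x_4) = 0.210526, coefficient = 1

I ≈ (0.500000/2) × 2.193469 = 0.548367
Exact value: 0.546544
Error: 0.001824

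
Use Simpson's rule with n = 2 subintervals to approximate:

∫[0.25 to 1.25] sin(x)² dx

f(x) = sin(x)²
a = 0.25, b = 1.25, n = 2
h = (b - a)/n = 0.500000

Simpson's rule: (h/3)[f(x₀) + 4f(x₁) + 2f(x₂) + ... + f(xₙ)]

x_0 = 0.2500, f(x_0) = 0.061209, coefficient = 1
x_1 = 0.7500, f(x_1) = 0.464631, coefficient = 4
x_2 = 1.2500, f(x_2) = 0.900572, coefficient = 1

I ≈ (0.500000/3) × 2.820306 = 0.470051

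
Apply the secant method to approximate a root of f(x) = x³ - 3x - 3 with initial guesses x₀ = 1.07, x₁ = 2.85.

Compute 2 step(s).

f(x) = x³ - 3x - 3
x₀ = 1.07, x₁ = 2.85

Secant formula: x_{n+1} = x_n - f(x_n)(x_n - x_{n-1})/(f(x_n) - f(x_{n-1}))

Iteration 1:
  f(1.070000) = -4.984957
  f(2.850000) = 11.599125
  x_2 = 2.850000 - 11.599125×(2.850000 - 1.070000)/(11.599125 - (-4.984957))
       = 1.605045
Iteration 2:
  f(2.850000) = 11.599125
  f(1.605045) = -3.680269
  x_3 = 1.605045 - (-3.680269)×(1.605045 - 2.850000)/(-3.680269 - 11.599125)
       = 1.904911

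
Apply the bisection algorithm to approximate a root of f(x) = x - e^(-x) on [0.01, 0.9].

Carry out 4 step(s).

f(x) = x - e^(-x)
Initial interval: [0.01, 0.9]

Iteration 1:
  c_1 = (0.010000 + 0.900000)/2 = 0.455000
  f(c_1) = f(0.455000) = -0.179448
  f(a) × f(c) ≥ 0, new interval: [0.455000, 0.900000]
Iteration 2:
  c_2 = (0.455000 + 0.900000)/2 = 0.677500
  f(c_2) = f(0.677500) = 0.169615
  f(a) × f(c) < 0, new interval: [0.455000, 0.677500]
Iteration 3:
  c_3 = (0.455000 + 0.677500)/2 = 0.566250
  f(c_3) = f(0.566250) = -0.001400
  f(a) × f(c) ≥ 0, new interval: [0.566250, 0.677500]
Iteration 4:
  c_4 = (0.566250 + 0.677500)/2 = 0.621875
  f(c_4) = f(0.621875) = 0.084938
  f(a) × f(c) < 0, new interval: [0.566250, 0.621875]

After 4 iteration(s), the approximation is c_4 = 0.621875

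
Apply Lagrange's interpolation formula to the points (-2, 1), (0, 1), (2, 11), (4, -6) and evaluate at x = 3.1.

Lagrange interpolation formula:
P(x) = Σ yᵢ × Lᵢ(x)
where Lᵢ(x) = Π_{j≠i} (x - xⱼ)/(xᵢ - xⱼ)

L_0(3.1) = (3.1 - 0)/(-2 - 0) × (3.1 - 2)/(-2 - 2) × (3.1 - 4)/(-2 - 4) = 0.063938
L_1(3.1) = (3.1 - (-2))/(0 - (-2)) × (3.1 - 2)/(0 - 2) × (3.1 - 4)/(0 - 4) = -0.315562
L_2(3.1) = (3.1 - (-2))/(2 - (-2)) × (3.1 - 0)/(2 - 0) × (3.1 - 4)/(2 - 4) = 0.889312
L_3(3.1) = (3.1 - (-2))/(4 - (-2)) × (3.1 - 0)/(4 - 0) × (3.1 - 2)/(4 - 2) = 0.362312

P(3.1) = 1×L_0(3.1) + 1×L_1(3.1) + 11×L_2(3.1) + (-6)×L_3(3.1)
P(3.1) = 7.356937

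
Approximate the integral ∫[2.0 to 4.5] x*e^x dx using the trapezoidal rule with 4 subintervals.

f(x) = x*e^x
a = 2.0, b = 4.5, n = 4
h = (b - a)/n = 0.625000

Trapezoidal rule: (h/2)[f(x₀) + 2f(x₁) + 2f(x₂) + ... + f(xₙ)]

x_0 = 2.0000, f(x_0) = 14.778112, coefficient = 1
x_1 = 2.6250, f(x_1) = 36.237007, coefficient = 2
x_2 = 3.2500, f(x_2) = 83.818605, coefficient = 2
x_3 = 3.8750, f(x_3) = 186.707956, coefficient = 2
x_4 = 4.5000, f(x_4) = 405.077091, coefficient = 1

I ≈ (0.625000/2) × 1033.382339 = 322.931981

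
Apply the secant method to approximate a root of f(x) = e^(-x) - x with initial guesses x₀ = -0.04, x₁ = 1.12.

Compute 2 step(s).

f(x) = e^(-x) - x
x₀ = -0.04, x₁ = 1.12

Secant formula: x_{n+1} = x_n - f(x_n)(x_n - x_{n-1})/(f(x_n) - f(x_{n-1}))

Iteration 1:
  f(-0.040000) = 1.080811
  f(1.120000) = -0.793720
  x_2 = 1.120000 - (-0.793720)×(1.120000 - (-0.040000))/(-0.793720 - 1.080811)
       = 0.628829
Iteration 2:
  f(1.120000) = -0.793720
  f(0.628829) = -0.095613
  x_3 = 0.628829 - (-0.095613)×(0.628829 - 1.120000)/(-0.095613 - (-0.793720))
       = 0.561558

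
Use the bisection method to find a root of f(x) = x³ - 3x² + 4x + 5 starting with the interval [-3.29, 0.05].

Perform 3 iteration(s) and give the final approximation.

f(x) = x³ - 3x² + 4x + 5
Initial interval: [-3.29, 0.05]

Iteration 1:
  c_1 = (-3.290000 + 0.050000)/2 = -1.620000
  f(c_1) = f(-1.620000) = -13.604728
  f(a) × f(c) ≥ 0, new interval: [-1.620000, 0.050000]
Iteration 2:
  c_2 = (-1.620000 + 0.050000)/2 = -0.785000
  f(c_2) = f(-0.785000) = -0.472412
  f(a) × f(c) ≥ 0, new interval: [-0.785000, 0.050000]
Iteration 3:
  c_3 = (-0.785000 + 0.050000)/2 = -0.367500
  f(c_3) = f(-0.367500) = 3.075198
  f(a) × f(c) < 0, new interval: [-0.785000, -0.367500]

After 3 iteration(s), the approximation is c_3 = -0.367500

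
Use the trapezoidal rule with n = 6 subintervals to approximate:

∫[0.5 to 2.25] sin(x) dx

f(x) = sin(x)
a = 0.5, b = 2.25, n = 6
h = (b - a)/n = 0.291667

Trapezoidal rule: (h/2)[f(x₀) + 2f(x₁) + 2f(x₂) + ... + f(xₙ)]

x_0 = 0.5000, f(x_0) = 0.479426, coefficient = 1
x_1 = 0.7917, f(x_1) = 0.711525, coefficient = 2
x_2 = 1.0833, f(x_2) = 0.883524, coefficient = 2
x_3 = 1.3750, f(x_3) = 0.980893, coefficient = 2
x_4 = 1.6667, f(x_4) = 0.995408, coefficient = 2
x_5 = 1.9583, f(x_5) = 0.925843, coefficient = 2
x_6 = 2.2500, f(x_6) = 0.778073, coefficient = 1

I ≈ (0.291667/2) × 10.251885 = 1.495067
Exact value: 1.505756
Error: 0.010690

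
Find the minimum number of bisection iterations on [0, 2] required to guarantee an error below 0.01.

We need (b-a)/2^n ≤ 0.01
(2 - 0)/2^n ≤ 0.01
2/2^n ≤ 0.01
2^n ≥ 200
n ≥ log₂(200) = 7.64
n ≥ 8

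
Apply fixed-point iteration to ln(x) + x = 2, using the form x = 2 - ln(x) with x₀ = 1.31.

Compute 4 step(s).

Equation: ln(x) + x = 2
Fixed-point form: x = 2 - ln(x)
x₀ = 1.31

x_1 = g(1.310000) = 1.729973
x_2 = g(1.729973) = 1.451894
x_3 = g(1.451894) = 1.627131
x_4 = g(1.627131) = 1.513182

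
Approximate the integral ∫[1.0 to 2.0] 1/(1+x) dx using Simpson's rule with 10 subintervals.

f(x) = 1/(1+x)
a = 1.0, b = 2.0, n = 10
h = (b - a)/n = 0.100000

Simpson's rule: (h/3)[f(x₀) + 4f(x₁) + 2f(x₂) + ... + f(xₙ)]

x_0 = 1.0000, f(x_0) = 0.500000, coefficient = 1
x_1 = 1.1000, f(x_1) = 0.476190, coefficient = 4
x_2 = 1.2000, f(x_2) = 0.454545, coefficient = 2
x_3 = 1.3000, f(x_3) = 0.434783, coefficient = 4
x_4 = 1.4000, f(x_4) = 0.416667, coefficient = 2
x_5 = 1.5000, f(x_5) = 0.400000, coefficient = 4
x_6 = 1.6000, f(x_6) = 0.384615, coefficient = 2
x_7 = 1.7000, f(x_7) = 0.370370, coefficient = 4
x_8 = 1.8000, f(x_8) = 0.357143, coefficient = 2
x_9 = 1.9000, f(x_9) = 0.344828, coefficient = 4
x_10 = 2.0000, f(x_10) = 0.333333, coefficient = 1

I ≈ (0.100000/3) × 12.163958 = 0.405465
Exact value: 0.405465
Error: 0.000000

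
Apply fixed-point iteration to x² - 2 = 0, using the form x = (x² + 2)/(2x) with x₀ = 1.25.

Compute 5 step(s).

Equation: x² - 2 = 0
Fixed-point form: x = (x² + 2)/(2x)
x₀ = 1.25

x_1 = g(1.250000) = 1.425000
x_2 = g(1.425000) = 1.414254
x_3 = g(1.414254) = 1.414214
x_4 = g(1.414214) = 1.414214
x_5 = g(1.414214) = 1.414214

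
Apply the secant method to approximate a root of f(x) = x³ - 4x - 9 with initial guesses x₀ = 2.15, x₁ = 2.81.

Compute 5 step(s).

f(x) = x³ - 4x - 9
x₀ = 2.15, x₁ = 2.81

Secant formula: x_{n+1} = x_n - f(x_n)(x_n - x_{n-1})/(f(x_n) - f(x_{n-1}))

Iteration 1:
  f(2.150000) = -7.661625
  f(2.810000) = 1.948041
  x_2 = 2.810000 - 1.948041×(2.810000 - 2.150000)/(1.948041 - (-7.661625))
       = 2.676207
Iteration 2:
  f(2.810000) = 1.948041
  f(2.676207) = -0.537611
  x_3 = 2.676207 - (-0.537611)×(2.676207 - 2.810000)/(-0.537611 - 1.948041)
       = 2.705144
Iteration 3:
  f(2.676207) = -0.537611
  f(2.705144) = -0.024855
  x_4 = 2.705144 - (-0.024855)×(2.705144 - 2.676207)/(-0.024855 - (-0.537611))
       = 2.706547
Iteration 4:
  f(2.705144) = -0.024855
  f(2.706547) = 0.000344
  x_5 = 2.706547 - 0.000344×(2.706547 - 2.705144)/(0.000344 - (-0.024855))
       = 2.706528
Iteration 5:
  f(2.706547) = 0.000344
  f(2.706528) = 0.000000
  x_6 = 2.706528 - 0.000000×(2.706528 - 2.706547)/(0.000000 - 0.000344)
       = 2.706528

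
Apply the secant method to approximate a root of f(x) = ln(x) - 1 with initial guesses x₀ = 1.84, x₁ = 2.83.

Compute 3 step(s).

f(x) = ln(x) - 1
x₀ = 1.84, x₁ = 2.83

Secant formula: x_{n+1} = x_n - f(x_n)(x_n - x_{n-1})/(f(x_n) - f(x_{n-1}))

Iteration 1:
  f(1.840000) = -0.390234
  f(2.830000) = 0.040277
  x_2 = 2.830000 - 0.040277×(2.830000 - 1.840000)/(0.040277 - (-0.390234))
       = 2.737380
Iteration 2:
  f(2.830000) = 0.040277
  f(2.737380) = 0.007001
  x_3 = 2.737380 - 0.007001×(2.737380 - 2.830000)/(0.007001 - 0.040277)
       = 2.717892
Iteration 3:
  f(2.737380) = 0.007001
  f(2.717892) = -0.000143
  x_4 = 2.717892 - (-0.000143)×(2.717892 - 2.737380)/(-0.000143 - 0.007001)
       = 2.718283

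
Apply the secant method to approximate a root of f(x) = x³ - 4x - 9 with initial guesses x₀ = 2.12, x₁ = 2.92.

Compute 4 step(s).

f(x) = x³ - 4x - 9
x₀ = 2.12, x₁ = 2.92

Secant formula: x_{n+1} = x_n - f(x_n)(x_n - x_{n-1})/(f(x_n) - f(x_{n-1}))

Iteration 1:
  f(2.120000) = -7.951872
  f(2.920000) = 4.217088
  x_2 = 2.920000 - 4.217088×(2.920000 - 2.120000)/(4.217088 - (-7.951872))
       = 2.642764
Iteration 2:
  f(2.920000) = 4.217088
  f(2.642764) = -1.113455
  x_3 = 2.642764 - (-1.113455)×(2.642764 - 2.920000)/(-1.113455 - 4.217088)
       = 2.700674
Iteration 3:
  f(2.642764) = -1.113455
  f(2.700674) = -0.104955
  x_4 = 2.700674 - (-0.104955)×(2.700674 - 2.642764)/(-0.104955 - (-1.113455))
       = 2.706700
Iteration 4:
  f(2.700674) = -0.104955
  f(2.706700) = 0.003102
  x_5 = 2.706700 - 0.003102×(2.706700 - 2.700674)/(0.003102 - (-0.104955))
       = 2.706527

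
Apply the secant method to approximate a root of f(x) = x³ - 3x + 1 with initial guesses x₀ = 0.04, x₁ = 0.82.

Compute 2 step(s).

f(x) = x³ - 3x + 1
x₀ = 0.04, x₁ = 0.82

Secant formula: x_{n+1} = x_n - f(x_n)(x_n - x_{n-1})/(f(x_n) - f(x_{n-1}))

Iteration 1:
  f(0.040000) = 0.880064
  f(0.820000) = -0.908632
  x_2 = 0.820000 - (-0.908632)×(0.820000 - 0.040000)/(-0.908632 - 0.880064)
       = 0.423771
Iteration 2:
  f(0.820000) = -0.908632
  f(0.423771) = -0.195212
  x_3 = 0.423771 - (-0.195212)×(0.423771 - 0.820000)/(-0.195212 - (-0.908632))
       = 0.315352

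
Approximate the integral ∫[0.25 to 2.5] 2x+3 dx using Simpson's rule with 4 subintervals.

f(x) = 2x+3
a = 0.25, b = 2.5, n = 4
h = (b - a)/n = 0.562500

Simpson's rule: (h/3)[f(x₀) + 4f(x₁) + 2f(x₂) + ... + f(xₙ)]

x_0 = 0.2500, f(x_0) = 3.500000, coefficient = 1
x_1 = 0.8125, f(x_1) = 4.625000, coefficient = 4
x_2 = 1.3750, f(x_2) = 5.750000, coefficient = 2
x_3 = 1.9375, f(x_3) = 6.875000, coefficient = 4
x_4 = 2.5000, f(x_4) = 8.000000, coefficient = 1

I ≈ (0.562500/3) × 69.000000 = 12.937500
Exact value: 12.937500
Error: 0.000000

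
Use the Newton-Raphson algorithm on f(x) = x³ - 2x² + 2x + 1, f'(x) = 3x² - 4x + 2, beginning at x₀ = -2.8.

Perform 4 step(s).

f(x) = x³ - 2x² + 2x + 1
f'(x) = 3x² - 4x + 2
x₀ = -2.8

Newton-Raphson formula: x_{n+1} = x_n - f(x_n)/f'(x_n)

Iteration 1:
  f(-2.800000) = -42.232000
  f'(-2.800000) = 36.720000
  x_1 = -2.800000 - (-42.232000)/36.720000 = -1.649891
Iteration 2:
  f(-1.649891) = -12.235299
  f'(-1.649891) = 16.765986
  x_2 = -1.649891 - (-12.235299)/16.765986 = -0.920122
Iteration 3:
  f(-0.920122) = -3.312490
  f'(-0.920122) = 8.220361
  x_3 = -0.920122 - (-3.312490)/8.220361 = -0.517160
Iteration 4:
  f(-0.517160) = -0.707547
  f'(-0.517160) = 4.871005
  x_4 = -0.517160 - (-0.707547)/4.871005 = -0.371903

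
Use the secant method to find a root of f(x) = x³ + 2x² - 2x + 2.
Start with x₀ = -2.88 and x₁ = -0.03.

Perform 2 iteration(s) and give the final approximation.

f(x) = x³ + 2x² - 2x + 2
x₀ = -2.88, x₁ = -0.03

Secant formula: x_{n+1} = x_n - f(x_n)(x_n - x_{n-1})/(f(x_n) - f(x_{n-1}))

Iteration 1:
  f(-2.880000) = 0.460928
  f(-0.030000) = 2.061773
  x_2 = -0.030000 - 2.061773×(-0.030000 - (-2.880000))/(2.061773 - 0.460928)
       = -3.700595
Iteration 2:
  f(-0.030000) = 2.061773
  f(-3.700595) = -13.887435
  x_3 = -3.700595 - (-13.887435)×(-3.700595 - (-0.030000))/(-13.887435 - 2.061773)
       = -0.504502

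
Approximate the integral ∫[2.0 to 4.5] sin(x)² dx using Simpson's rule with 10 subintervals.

f(x) = sin(x)²
a = 2.0, b = 4.5, n = 10
h = (b - a)/n = 0.250000

Simpson's rule: (h/3)[f(x₀) + 4f(x₁) + 2f(x₂) + ... + f(xₙ)]

x_0 = 2.0000, f(x_0) = 0.826822, coefficient = 1
x_1 = 2.2500, f(x_1) = 0.605398, coefficient = 4
x_2 = 2.5000, f(x_2) = 0.358169, coefficient = 2
x_3 = 2.7500, f(x_3) = 0.145665, coefficient = 4
x_4 = 3.0000, f(x_4) = 0.019915, coefficient = 2
x_5 = 3.2500, f(x_5) = 0.011706, coefficient = 4
x_6 = 3.5000, f(x_6) = 0.123049, coefficient = 2
x_7 = 3.7500, f(x_7) = 0.326682, coefficient = 4
x_8 = 4.0000, f(x_8) = 0.572750, coefficient = 2
x_9 = 4.2500, f(x_9) = 0.801006, coefficient = 4
x_10 = 4.5000, f(x_10) = 0.955565, coefficient = 1

I ≈ (0.250000/3) × 11.491982 = 0.957665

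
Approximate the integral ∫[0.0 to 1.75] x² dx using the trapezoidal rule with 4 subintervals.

f(x) = x²
a = 0.0, b = 1.75, n = 4
h = (b - a)/n = 0.437500

Trapezoidal rule: (h/2)[f(x₀) + 2f(x₁) + 2f(x₂) + ... + f(xₙ)]

x_0 = 0.0000, f(x_0) = 0.000000, coefficient = 1
x_1 = 0.4375, f(x_1) = 0.191406, coefficient = 2
x_2 = 0.8750, f(x_2) = 0.765625, coefficient = 2
x_3 = 1.3125, f(x_3) = 1.722656, coefficient = 2
x_4 = 1.7500, f(x_4) = 3.062500, coefficient = 1

I ≈ (0.437500/2) × 8.421875 = 1.842285
Exact value: 1.786458
Error: 0.055827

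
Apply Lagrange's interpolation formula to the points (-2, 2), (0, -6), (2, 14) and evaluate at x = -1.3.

Lagrange interpolation formula:
P(x) = Σ yᵢ × Lᵢ(x)
where Lᵢ(x) = Π_{j≠i} (x - xⱼ)/(xᵢ - xⱼ)

L_0(-1.3) = (-1.3 - 0)/(-2 - 0) × (-1.3 - 2)/(-2 - 2) = 0.536250
L_1(-1.3) = (-1.3 - (-2))/(0 - (-2)) × (-1.3 - 2)/(0 - 2) = 0.577500
L_2(-1.3) = (-1.3 - (-2))/(2 - (-2)) × (-1.3 - 0)/(2 - 0) = -0.113750

P(-1.3) = 2×L_0(-1.3) + (-6)×L_1(-1.3) + 14×L_2(-1.3)
P(-1.3) = -3.985000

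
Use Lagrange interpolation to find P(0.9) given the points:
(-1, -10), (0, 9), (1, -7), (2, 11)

Lagrange interpolation formula:
P(x) = Σ yᵢ × Lᵢ(x)
where Lᵢ(x) = Π_{j≠i} (x - xⱼ)/(xᵢ - xⱼ)

L_0(0.9) = (0.9 - 0)/(-1 - 0) × (0.9 - 1)/(-1 - 1) × (0.9 - 2)/(-1 - 2) = -0.016500
L_1(0.9) = (0.9 - (-1))/(0 - (-1)) × (0.9 - 1)/(0 - 1) × (0.9 - 2)/(0 - 2) = 0.104500
L_2(0.9) = (0.9 - (-1))/(1 - (-1)) × (0.9 - 0)/(1 - 0) × (0.9 - 2)/(1 - 2) = 0.940500
L_3(0.9) = (0.9 - (-1))/(2 - (-1)) × (0.9 - 0)/(2 - 0) × (0.9 - 1)/(2 - 1) = -0.028500

P(0.9) = (-10)×L_0(0.9) + 9×L_1(0.9) + (-7)×L_2(0.9) + 11×L_3(0.9)
P(0.9) = -5.791500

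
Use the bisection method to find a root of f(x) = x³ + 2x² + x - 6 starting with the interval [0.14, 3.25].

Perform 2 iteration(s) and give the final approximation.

f(x) = x³ + 2x² + x - 6
Initial interval: [0.14, 3.25]

Iteration 1:
  c_1 = (0.140000 + 3.250000)/2 = 1.695000
  f(c_1) = f(1.695000) = 6.310827
  f(a) × f(c) < 0, new interval: [0.140000, 1.695000]
Iteration 2:
  c_2 = (0.140000 + 1.695000)/2 = 0.917500
  f(c_2) = f(0.917500) = -2.626530
  f(a) × f(c) ≥ 0, new interval: [0.917500, 1.695000]

After 2 iteration(s), the approximation is c_2 = 0.917500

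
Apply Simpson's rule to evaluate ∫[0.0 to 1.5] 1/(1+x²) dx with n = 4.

f(x) = 1/(1+x²)
a = 0.0, b = 1.5, n = 4
h = (b - a)/n = 0.375000

Simpson's rule: (h/3)[f(x₀) + 4f(x₁) + 2f(x₂) + ... + f(xₙ)]

x_0 = 0.0000, f(x_0) = 1.000000, coefficient = 1
x_1 = 0.3750, f(x_1) = 0.876712, coefficient = 4
x_2 = 0.7500, f(x_2) = 0.640000, coefficient = 2
x_3 = 1.1250, f(x_3) = 0.441379, coefficient = 4
x_4 = 1.5000, f(x_4) = 0.307692, coefficient = 1

I ≈ (0.375000/3) × 7.860059 = 0.982507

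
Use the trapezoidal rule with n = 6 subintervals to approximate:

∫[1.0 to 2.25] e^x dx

f(x) = e^x
a = 1.0, b = 2.25, n = 6
h = (b - a)/n = 0.208333

Trapezoidal rule: (h/2)[f(x₀) + 2f(x₁) + 2f(x₂) + ... + f(xₙ)]

x_0 = 1.0000, f(x_0) = 2.718282, coefficient = 1
x_1 = 1.2083, f(x_1) = 3.347900, coefficient = 2
x_2 = 1.4167, f(x_2) = 4.123353, coefficient = 2
x_3 = 1.6250, f(x_3) = 5.078419, coefficient = 2
x_4 = 1.8333, f(x_4) = 6.254701, coefficient = 2
x_5 = 2.0417, f(x_5) = 7.703438, coefficient = 2
x_6 = 2.2500, f(x_6) = 9.487736, coefficient = 1

I ≈ (0.208333/2) × 65.221639 = 6.793921
Exact value: 6.769454
Error: 0.024467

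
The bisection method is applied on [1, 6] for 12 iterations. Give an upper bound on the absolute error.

Bisection error bound: |error| ≤ (b-a)/2^n
|error| ≤ (6 - 1)/2^12 = 5/2^12
|error| ≤ 0.0012207031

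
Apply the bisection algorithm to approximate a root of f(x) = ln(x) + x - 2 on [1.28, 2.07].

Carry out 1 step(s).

f(x) = ln(x) + x - 2
Initial interval: [1.28, 2.07]

Iteration 1:
  c_1 = (1.280000 + 2.070000)/2 = 1.675000
  f(c_1) = f(1.675000) = 0.190813
  f(a) × f(c) < 0, new interval: [1.280000, 1.675000]

After 1 iteration(s), the approximation is c_1 = 1.675000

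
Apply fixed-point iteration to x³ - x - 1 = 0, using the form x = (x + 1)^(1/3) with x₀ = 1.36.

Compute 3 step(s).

Equation: x³ - x - 1 = 0
Fixed-point form: x = (x + 1)^(1/3)
x₀ = 1.36

x_1 = g(1.360000) = 1.331386
x_2 = g(1.331386) = 1.325983
x_3 = g(1.325983) = 1.324958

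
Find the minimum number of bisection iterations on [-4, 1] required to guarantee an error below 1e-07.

We need (b-a)/2^n ≤ 1e-07
(1 - (-4))/2^n ≤ 1e-07
5/2^n ≤ 1e-07
2^n ≥ 50000000
n ≥ log₂(50000000) = 25.58
n ≥ 26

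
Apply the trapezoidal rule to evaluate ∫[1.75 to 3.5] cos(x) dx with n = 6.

f(x) = cos(x)
a = 1.75, b = 3.5, n = 6
h = (b - a)/n = 0.291667

Trapezoidal rule: (h/2)[f(x₀) + 2f(x₁) + 2f(x₂) + ... + f(xₙ)]

x_0 = 1.7500, f(x_0) = -0.178246, coefficient = 1
x_1 = 2.0417, f(x_1) = -0.453662, coefficient = 2
x_2 = 2.3333, f(x_2) = -0.690758, coefficient = 2
x_3 = 2.6250, f(x_3) = -0.869507, coefficient = 2
x_4 = 2.9167, f(x_4) = -0.974811, coefficient = 2
x_5 = 3.2083, f(x_5) = -0.997774, coefficient = 2
x_6 = 3.5000, f(x_6) = -0.936457, coefficient = 1

I ≈ (0.291667/2) × -9.087726 = -1.325293
Exact value: -1.334769
Error: 0.009476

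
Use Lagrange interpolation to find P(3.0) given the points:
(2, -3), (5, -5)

Lagrange interpolation formula:
P(x) = Σ yᵢ × Lᵢ(x)
where Lᵢ(x) = Π_{j≠i} (x - xⱼ)/(xᵢ - xⱼ)

L_0(3.0) = (3.0 - 5)/(2 - 5) = 0.666667
L_1(3.0) = (3.0 - 2)/(5 - 2) = 0.333333

P(3.0) = (-3)×L_0(3.0) + (-5)×L_1(3.0)
P(3.0) = -3.666667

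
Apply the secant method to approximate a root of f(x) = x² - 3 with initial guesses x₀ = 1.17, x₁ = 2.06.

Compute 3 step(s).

f(x) = x² - 3
x₀ = 1.17, x₁ = 2.06

Secant formula: x_{n+1} = x_n - f(x_n)(x_n - x_{n-1})/(f(x_n) - f(x_{n-1}))

Iteration 1:
  f(1.170000) = -1.631100
  f(2.060000) = 1.243600
  x_2 = 2.060000 - 1.243600×(2.060000 - 1.170000)/(1.243600 - (-1.631100))
       = 1.674985
Iteration 2:
  f(2.060000) = 1.243600
  f(1.674985) = -0.194427
  x_3 = 1.674985 - (-0.194427)×(1.674985 - 2.060000)/(-0.194427 - 1.243600)
       = 1.727040
Iteration 3:
  f(1.674985) = -0.194427
  f(1.727040) = -0.017332
  x_4 = 1.727040 - (-0.017332)×(1.727040 - 1.674985)/(-0.017332 - (-0.194427))
       = 1.732135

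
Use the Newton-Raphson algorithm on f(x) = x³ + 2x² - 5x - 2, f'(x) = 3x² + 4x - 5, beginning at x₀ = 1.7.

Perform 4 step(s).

f(x) = x³ + 2x² - 5x - 2
f'(x) = 3x² + 4x - 5
x₀ = 1.7

Newton-Raphson formula: x_{n+1} = x_n - f(x_n)/f'(x_n)

Iteration 1:
  f(1.700000) = 0.193000
  f'(1.700000) = 10.470000
  x_1 = 1.700000 - 0.193000/10.470000 = 1.681566
Iteration 2:
  f(1.681566) = 0.002406
  f'(1.681566) = 10.209262
  x_2 = 1.681566 - 0.002406/10.209262 = 1.681331
Iteration 3:
  f(1.681331) = 0.000000
  f'(1.681331) = 10.205941
  x_3 = 1.681331 - 0.000000/10.205941 = 1.681331
Iteration 4:
  f(1.681331) = 0.000000
  f'(1.681331) = 10.205941
  x_4 = 1.681331 - 0.000000/10.205941 = 1.681331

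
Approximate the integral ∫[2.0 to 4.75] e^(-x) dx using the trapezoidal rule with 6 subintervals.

f(x) = e^(-x)
a = 2.0, b = 4.75, n = 6
h = (b - a)/n = 0.458333

Trapezoidal rule: (h/2)[f(x₀) + 2f(x₁) + 2f(x₂) + ... + f(xₙ)]

x_0 = 2.0000, f(x_0) = 0.135335, coefficient = 1
x_1 = 2.4583, f(x_1) = 0.085577, coefficient = 2
x_2 = 2.9167, f(x_2) = 0.054114, coefficient = 2
x_3 = 3.3750, f(x_3) = 0.034218, coefficient = 2
x_4 = 3.8333, f(x_4) = 0.021637, coefficient = 2
x_5 = 4.2917, f(x_5) = 0.013682, coefficient = 2
x_6 = 4.7500, f(x_6) = 0.008652, coefficient = 1

I ≈ (0.458333/2) × 0.562445 = 0.128894
Exact value: 0.126684
Error: 0.002210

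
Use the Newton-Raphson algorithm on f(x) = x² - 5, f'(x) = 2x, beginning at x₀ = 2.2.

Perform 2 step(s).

f(x) = x² - 5
f'(x) = 2x
x₀ = 2.2

Newton-Raphson formula: x_{n+1} = x_n - f(x_n)/f'(x_n)

Iteration 1:
  f(2.200000) = -0.160000
  f'(2.200000) = 4.400000
  x_1 = 2.200000 - (-0.160000)/4.400000 = 2.236364
Iteration 2:
  f(2.236364) = 0.001322
  f'(2.236364) = 4.472727
  x_2 = 2.236364 - 0.001322/4.472727 = 2.236068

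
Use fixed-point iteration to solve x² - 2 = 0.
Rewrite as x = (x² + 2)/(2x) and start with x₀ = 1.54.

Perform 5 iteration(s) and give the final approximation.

Equation: x² - 2 = 0
Fixed-point form: x = (x² + 2)/(2x)
x₀ = 1.54

x_1 = g(1.540000) = 1.419351
x_2 = g(1.419351) = 1.414223
x_3 = g(1.414223) = 1.414214
x_4 = g(1.414214) = 1.414214
x_5 = g(1.414214) = 1.414214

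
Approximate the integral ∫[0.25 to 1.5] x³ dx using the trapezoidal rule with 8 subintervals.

f(x) = x³
a = 0.25, b = 1.5, n = 8
h = (b - a)/n = 0.156250

Trapezoidal rule: (h/2)[f(x₀) + 2f(x₁) + 2f(x₂) + ... + f(xₙ)]

x_0 = 0.2500, f(x_0) = 0.015625, coefficient = 1
x_1 = 0.4062, f(x_1) = 0.067047, coefficient = 2
x_2 = 0.5625, f(x_2) = 0.177979, coefficient = 2
x_3 = 0.7188, f(x_3) = 0.371307, coefficient = 2
x_4 = 0.8750, f(x_4) = 0.669922, coefficient = 2
x_5 = 1.0312, f(x_5) = 1.096710, coefficient = 2
x_6 = 1.1875, f(x_6) = 1.674561, coefficient = 2
x_7 = 1.3438, f(x_7) = 2.426361, coefficient = 2
x_8 = 1.5000, f(x_8) = 3.375000, coefficient = 1

I ≈ (0.156250/2) × 16.358398 = 1.278000
Exact value: 1.264648
Error: 0.013351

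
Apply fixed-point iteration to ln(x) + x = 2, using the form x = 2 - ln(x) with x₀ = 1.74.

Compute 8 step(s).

Equation: ln(x) + x = 2
Fixed-point form: x = 2 - ln(x)
x₀ = 1.74

x_1 = g(1.740000) = 1.446115
x_2 = g(1.446115) = 1.631119
x_3 = g(1.631119) = 1.510733
x_4 = g(1.510733) = 1.587405
x_5 = g(1.587405) = 1.537900
x_6 = g(1.537900) = 1.569582
x_7 = g(1.569582) = 1.549190
x_8 = g(1.549190) = 1.562268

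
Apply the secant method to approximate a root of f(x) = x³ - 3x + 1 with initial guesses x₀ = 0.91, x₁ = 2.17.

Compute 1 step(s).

f(x) = x³ - 3x + 1
x₀ = 0.91, x₁ = 2.17

Secant formula: x_{n+1} = x_n - f(x_n)(x_n - x_{n-1})/(f(x_n) - f(x_{n-1}))

Iteration 1:
  f(0.910000) = -0.976429
  f(2.170000) = 4.708313
  x_2 = 2.170000 - 4.708313×(2.170000 - 0.910000)/(4.708313 - (-0.976429))
       = 1.126422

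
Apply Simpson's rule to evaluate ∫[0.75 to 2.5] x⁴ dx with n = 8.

f(x) = x⁴
a = 0.75, b = 2.5, n = 8
h = (b - a)/n = 0.218750

Simpson's rule: (h/3)[f(x₀) + 4f(x₁) + 2f(x₂) + ... + f(xₙ)]

x_0 = 0.7500, f(x_0) = 0.316406, coefficient = 1
x_1 = 0.9688, f(x_1) = 0.880738, coefficient = 4
x_2 = 1.1875, f(x_2) = 1.988541, coefficient = 2
x_3 = 1.4062, f(x_3) = 3.910661, coefficient = 4
x_4 = 1.6250, f(x_4) = 6.972900, coefficient = 2
x_5 = 1.8438, f(x_5) = 11.556016, coefficient = 4
x_6 = 2.0625, f(x_6) = 18.095718, coefficient = 2
x_7 = 2.2812, f(x_7) = 27.082673, coefficient = 4
x_8 = 2.5000, f(x_8) = 39.062500, coefficient = 1

I ≈ (0.218750/3) × 267.213577 = 19.484323
Exact value: 19.483789
Error: 0.000534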